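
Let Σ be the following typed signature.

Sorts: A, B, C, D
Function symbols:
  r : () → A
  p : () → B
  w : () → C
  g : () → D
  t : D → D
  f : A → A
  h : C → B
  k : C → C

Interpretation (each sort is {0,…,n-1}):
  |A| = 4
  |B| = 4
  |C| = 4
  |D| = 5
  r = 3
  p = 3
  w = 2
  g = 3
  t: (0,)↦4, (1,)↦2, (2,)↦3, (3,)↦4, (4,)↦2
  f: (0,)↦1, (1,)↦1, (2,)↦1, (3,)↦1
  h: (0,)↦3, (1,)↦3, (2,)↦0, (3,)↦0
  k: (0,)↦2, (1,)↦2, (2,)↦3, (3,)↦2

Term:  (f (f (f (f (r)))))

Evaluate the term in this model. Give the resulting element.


  r = 3
  (f (r)) = f(3,) = 1
  (f (f (r))) = f(1,) = 1
  (f (f (f (r)))) = f(1,) = 1
  (f (f (f (f (r))))) = f(1,) = 1

value = 1


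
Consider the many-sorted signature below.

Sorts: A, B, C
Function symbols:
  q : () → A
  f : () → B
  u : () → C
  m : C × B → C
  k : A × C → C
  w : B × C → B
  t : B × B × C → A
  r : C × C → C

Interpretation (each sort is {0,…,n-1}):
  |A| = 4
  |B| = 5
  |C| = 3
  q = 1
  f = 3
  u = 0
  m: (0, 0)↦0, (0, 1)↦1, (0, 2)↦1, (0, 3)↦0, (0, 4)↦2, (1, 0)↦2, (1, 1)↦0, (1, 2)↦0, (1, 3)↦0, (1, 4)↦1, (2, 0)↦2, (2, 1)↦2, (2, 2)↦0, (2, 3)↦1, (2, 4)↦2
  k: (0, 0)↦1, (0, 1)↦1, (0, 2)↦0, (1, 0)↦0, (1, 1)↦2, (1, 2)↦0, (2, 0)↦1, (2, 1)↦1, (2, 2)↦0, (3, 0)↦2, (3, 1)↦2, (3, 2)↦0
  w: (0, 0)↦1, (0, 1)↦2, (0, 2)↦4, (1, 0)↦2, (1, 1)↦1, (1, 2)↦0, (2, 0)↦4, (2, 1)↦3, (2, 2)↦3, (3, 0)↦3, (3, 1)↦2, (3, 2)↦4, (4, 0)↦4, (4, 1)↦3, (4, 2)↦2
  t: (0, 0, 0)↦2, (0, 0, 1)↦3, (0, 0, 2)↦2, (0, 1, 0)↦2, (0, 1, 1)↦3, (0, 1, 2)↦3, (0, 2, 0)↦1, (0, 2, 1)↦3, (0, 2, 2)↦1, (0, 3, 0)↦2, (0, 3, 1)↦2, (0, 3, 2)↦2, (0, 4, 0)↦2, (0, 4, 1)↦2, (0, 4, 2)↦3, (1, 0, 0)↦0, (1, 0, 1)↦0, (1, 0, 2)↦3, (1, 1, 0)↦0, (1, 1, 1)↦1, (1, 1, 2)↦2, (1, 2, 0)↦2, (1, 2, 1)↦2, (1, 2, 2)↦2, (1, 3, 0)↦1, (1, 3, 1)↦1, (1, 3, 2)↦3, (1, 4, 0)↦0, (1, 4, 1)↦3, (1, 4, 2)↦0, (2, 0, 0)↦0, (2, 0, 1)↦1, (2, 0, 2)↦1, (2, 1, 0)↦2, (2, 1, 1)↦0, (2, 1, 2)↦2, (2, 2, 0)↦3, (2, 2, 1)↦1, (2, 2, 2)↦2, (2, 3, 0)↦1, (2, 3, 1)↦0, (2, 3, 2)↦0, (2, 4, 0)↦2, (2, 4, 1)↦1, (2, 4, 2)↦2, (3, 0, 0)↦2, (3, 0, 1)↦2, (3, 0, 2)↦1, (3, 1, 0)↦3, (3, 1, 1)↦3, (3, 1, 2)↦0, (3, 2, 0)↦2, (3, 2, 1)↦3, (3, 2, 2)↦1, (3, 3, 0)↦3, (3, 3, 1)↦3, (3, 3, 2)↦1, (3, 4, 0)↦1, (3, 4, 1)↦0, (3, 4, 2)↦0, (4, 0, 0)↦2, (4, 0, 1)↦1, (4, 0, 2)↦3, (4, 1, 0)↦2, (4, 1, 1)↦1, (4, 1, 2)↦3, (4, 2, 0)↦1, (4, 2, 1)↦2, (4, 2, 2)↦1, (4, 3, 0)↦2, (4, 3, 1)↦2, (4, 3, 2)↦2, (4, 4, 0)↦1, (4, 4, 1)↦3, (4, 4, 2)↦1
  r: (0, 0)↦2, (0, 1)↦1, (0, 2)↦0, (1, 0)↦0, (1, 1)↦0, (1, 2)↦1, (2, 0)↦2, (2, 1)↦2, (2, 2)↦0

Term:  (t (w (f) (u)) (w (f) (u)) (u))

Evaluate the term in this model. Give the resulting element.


value = 3

  f = 3
  u = 0
  (w (f) (u)) = w(3, 0) = 3
  f = 3
  u = 0
  (w (f) (u)) = w(3, 0) = 3
  u = 0
  (t (w (f) (u)) (w (f) (u)) (u)) = t(3, 3, 0) = 3


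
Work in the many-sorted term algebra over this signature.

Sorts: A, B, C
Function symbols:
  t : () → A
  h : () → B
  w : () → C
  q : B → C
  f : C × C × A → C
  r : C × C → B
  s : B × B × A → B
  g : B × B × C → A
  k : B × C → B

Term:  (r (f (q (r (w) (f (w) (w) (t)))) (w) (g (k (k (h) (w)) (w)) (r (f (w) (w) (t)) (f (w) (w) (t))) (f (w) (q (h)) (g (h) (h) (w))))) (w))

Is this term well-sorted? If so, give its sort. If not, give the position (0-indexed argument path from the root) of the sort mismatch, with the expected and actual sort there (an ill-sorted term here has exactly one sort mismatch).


        (w) : C
          (w) : C
          (w) : C
          (t) : A
        (f (w) (w) (t)) : C
      (r (w) (f (w) (w) (t))) : B
    (q (r (w) (f (w) (w) (t)))) : C
    (w) : C
          (h) : B
          (w) : C
        (k (h) (w)) : B
        (w) : C
      (k (k (h) (w)) (w)) : B
          (w) : C
          (w) : C
          (t) : A
        (f (w) (w) (t)) : C
          (w) : C
          (w) : C
          (t) : A
        (f (w) (w) (t)) : C
      (r (f (w) (w) (t)) (f (w) (w) (t))) : B
        (w) : C
          (h) : B
        (q (h)) : C
          (h) : B
          (h) : B
          (w) : C
        (g (h) (h) (w)) : A
      (f (w) (q (h)) (g (h) (h) (w))) : C
    (g (k (k (h) (w)) (w)) (r (f (w) (w) (t)) (f (w) (w) (t))) (f (w) (q (h)) (g (h) (h) (w)))) : A
  (f (q (r (w) (f (w) (w) (t)))) (w) (g (k (k (h) (w)) (w)) (r (f (w) (w) (t)) (f (w) (w) (t))) (f (w) (q (h)) (g (h) (h) (w))))) : C
  (w) : C
(r (f (q (r (w) (f (w) (w) (t)))) (w) (g (k (k (h) (w)) (w)) (r (f (w) (w) (t)) (f (w) (w) (t))) (f (w) (q (h)) (g (h) (h) (w))))) (w)) : B

well-sorted; sort = B


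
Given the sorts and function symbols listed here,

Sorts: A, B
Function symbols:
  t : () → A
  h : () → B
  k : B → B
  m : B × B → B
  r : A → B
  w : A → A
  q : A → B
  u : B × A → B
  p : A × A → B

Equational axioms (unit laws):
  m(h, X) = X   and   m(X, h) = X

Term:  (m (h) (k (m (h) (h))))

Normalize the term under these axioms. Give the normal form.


1. (m (h) (k (m (h) (h))))  →  (k (m (h) (h)))
2. (k (m (h) (h)))  →  (k (h))

normal form = (k (h))


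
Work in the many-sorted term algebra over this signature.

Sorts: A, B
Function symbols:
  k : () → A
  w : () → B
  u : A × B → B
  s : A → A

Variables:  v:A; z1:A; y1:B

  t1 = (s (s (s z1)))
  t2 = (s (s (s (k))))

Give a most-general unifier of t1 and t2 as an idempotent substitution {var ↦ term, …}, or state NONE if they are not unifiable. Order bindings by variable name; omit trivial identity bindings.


{z1 ↦ (k)}


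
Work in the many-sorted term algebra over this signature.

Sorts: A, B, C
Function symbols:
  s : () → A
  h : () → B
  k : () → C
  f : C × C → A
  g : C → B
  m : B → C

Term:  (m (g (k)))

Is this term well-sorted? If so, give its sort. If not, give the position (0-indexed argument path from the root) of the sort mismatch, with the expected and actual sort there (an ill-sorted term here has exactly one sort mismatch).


well-sorted; sort = C

    (k) : C
  (g (k)) : B
(m (g (k))) : C


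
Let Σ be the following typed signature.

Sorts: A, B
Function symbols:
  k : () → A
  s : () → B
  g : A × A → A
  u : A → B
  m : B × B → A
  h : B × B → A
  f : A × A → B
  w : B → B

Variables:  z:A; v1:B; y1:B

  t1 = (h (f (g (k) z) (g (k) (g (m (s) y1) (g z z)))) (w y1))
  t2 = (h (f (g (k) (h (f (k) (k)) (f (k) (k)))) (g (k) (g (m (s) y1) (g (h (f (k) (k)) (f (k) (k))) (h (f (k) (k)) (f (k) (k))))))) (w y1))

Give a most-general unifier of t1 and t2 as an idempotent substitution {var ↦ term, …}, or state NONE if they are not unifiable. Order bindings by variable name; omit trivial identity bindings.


{z ↦ (h (f (k) (k)) (f (k) (k)))}


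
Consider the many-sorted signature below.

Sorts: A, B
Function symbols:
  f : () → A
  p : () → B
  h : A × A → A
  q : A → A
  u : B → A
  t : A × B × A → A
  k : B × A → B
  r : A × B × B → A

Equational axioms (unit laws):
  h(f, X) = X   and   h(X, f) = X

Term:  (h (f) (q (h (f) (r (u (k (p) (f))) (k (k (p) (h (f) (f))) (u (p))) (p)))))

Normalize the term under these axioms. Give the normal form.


1. (h (f) (q (h (f) (r (u (k (p) (f))) (k (k (p) (h (f) (f))) (u (p))) (p)))))  →  (q (h (f) (r (u (k (p) (f))) (k (k (p) (h (f) (f))) (u (p))) (p))))
2. (q (h (f) (r (u (k (p) (f))) (k (k (p) (h (f) (f))) (u (p))) (p))))  →  (q (r (u (k (p) (f))) (k (k (p) (h (f) (f))) (u (p))) (p)))
3. (q (r (u (k (p) (f))) (k (k (p) (h (f) (f))) (u (p))) (p)))  →  (q (r (u (k (p) (f))) (k (k (p) (f)) (u (p))) (p)))

normal form = (q (r (u (k (p) (f))) (k (k (p) (f)) (u (p))) (p)))


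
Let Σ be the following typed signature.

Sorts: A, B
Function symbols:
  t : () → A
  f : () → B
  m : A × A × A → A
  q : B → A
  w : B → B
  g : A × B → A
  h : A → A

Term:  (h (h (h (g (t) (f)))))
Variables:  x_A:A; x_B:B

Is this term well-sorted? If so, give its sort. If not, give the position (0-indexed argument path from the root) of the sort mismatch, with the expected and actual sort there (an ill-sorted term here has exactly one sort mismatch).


        (t) : A
        (f) : B
      (g (t) (f)) : A
    (h (g (t) (f))) : A
  (h (h (g (t) (f)))) : A
(h (h (h (g (t) (f))))) : A

well-sorted; sort = A


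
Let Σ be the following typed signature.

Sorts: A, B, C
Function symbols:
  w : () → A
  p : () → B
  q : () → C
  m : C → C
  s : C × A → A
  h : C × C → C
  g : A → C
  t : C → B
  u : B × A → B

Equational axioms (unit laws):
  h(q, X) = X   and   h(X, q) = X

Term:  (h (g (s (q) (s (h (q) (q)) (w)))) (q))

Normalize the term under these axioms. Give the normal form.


1. (h (g (s (q) (s (h (q) (q)) (w)))) (q))  →  (g (s (q) (s (h (q) (q)) (w))))
2. (g (s (q) (s (h (q) (q)) (w))))  →  (g (s (q) (s (q) (w))))

normal form = (g (s (q) (s (q) (w))))


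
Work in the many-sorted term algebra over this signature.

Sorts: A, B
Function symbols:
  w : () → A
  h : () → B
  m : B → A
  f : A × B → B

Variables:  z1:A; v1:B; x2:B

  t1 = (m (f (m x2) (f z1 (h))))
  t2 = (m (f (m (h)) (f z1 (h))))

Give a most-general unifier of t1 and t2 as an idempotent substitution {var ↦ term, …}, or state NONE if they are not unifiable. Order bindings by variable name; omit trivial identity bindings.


{x2 ↦ (h)}


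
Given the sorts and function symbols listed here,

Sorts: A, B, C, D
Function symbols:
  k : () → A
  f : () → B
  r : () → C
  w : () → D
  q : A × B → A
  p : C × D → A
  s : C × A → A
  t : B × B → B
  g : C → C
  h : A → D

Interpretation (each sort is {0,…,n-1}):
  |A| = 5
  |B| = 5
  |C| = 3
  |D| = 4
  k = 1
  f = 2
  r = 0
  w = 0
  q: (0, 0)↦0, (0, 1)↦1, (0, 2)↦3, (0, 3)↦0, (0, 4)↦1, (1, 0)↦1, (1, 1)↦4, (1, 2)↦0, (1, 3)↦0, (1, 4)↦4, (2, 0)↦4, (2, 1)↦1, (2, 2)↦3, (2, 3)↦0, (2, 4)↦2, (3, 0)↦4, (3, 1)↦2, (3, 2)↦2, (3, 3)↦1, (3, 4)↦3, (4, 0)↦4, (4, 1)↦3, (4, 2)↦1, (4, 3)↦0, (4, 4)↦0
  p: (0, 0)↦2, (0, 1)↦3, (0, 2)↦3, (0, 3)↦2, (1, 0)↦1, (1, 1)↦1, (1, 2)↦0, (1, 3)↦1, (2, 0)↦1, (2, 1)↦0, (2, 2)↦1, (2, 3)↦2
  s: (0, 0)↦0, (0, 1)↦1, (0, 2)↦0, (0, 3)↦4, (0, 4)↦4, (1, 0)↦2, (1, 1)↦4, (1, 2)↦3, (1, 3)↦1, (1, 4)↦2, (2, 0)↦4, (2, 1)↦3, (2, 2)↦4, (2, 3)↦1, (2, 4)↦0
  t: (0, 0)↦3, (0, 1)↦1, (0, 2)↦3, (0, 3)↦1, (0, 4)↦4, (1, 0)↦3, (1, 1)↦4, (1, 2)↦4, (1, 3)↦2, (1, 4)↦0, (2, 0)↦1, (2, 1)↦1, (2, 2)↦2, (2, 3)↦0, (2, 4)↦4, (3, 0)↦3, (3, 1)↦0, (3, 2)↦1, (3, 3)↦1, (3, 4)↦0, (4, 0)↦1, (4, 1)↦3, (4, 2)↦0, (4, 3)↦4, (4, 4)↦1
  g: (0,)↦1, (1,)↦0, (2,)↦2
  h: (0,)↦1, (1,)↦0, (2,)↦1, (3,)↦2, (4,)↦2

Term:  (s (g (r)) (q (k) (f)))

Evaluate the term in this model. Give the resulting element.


value = 2

  r = 0
  (g (r)) = g(0,) = 1
  k = 1
  f = 2
  (q (k) (f)) = q(1, 2) = 0
  (s (g (r)) (q (k) (f))) = s(1, 0) = 2


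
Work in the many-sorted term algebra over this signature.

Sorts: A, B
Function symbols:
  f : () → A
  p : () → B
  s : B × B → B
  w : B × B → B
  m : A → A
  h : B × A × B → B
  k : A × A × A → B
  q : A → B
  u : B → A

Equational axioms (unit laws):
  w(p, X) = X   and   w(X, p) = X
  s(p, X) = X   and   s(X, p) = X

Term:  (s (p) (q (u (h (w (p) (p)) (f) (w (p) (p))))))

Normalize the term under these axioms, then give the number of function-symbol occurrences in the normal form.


1. (s (p) (q (u (h (w (p) (p)) (f) (w (p) (p))))))  →  (q (u (h (w (p) (p)) (f) (w (p) (p)))))
2. (q (u (h (w (p) (p)) (f) (w (p) (p)))))  →  (q (u (h (p) (f) (w (p) (p)))))
3. (q (u (h (p) (f) (w (p) (p)))))  →  (q (u (h (p) (f) (p))))
normal form: (q (u (h (p) (f) (p))))

size = 6


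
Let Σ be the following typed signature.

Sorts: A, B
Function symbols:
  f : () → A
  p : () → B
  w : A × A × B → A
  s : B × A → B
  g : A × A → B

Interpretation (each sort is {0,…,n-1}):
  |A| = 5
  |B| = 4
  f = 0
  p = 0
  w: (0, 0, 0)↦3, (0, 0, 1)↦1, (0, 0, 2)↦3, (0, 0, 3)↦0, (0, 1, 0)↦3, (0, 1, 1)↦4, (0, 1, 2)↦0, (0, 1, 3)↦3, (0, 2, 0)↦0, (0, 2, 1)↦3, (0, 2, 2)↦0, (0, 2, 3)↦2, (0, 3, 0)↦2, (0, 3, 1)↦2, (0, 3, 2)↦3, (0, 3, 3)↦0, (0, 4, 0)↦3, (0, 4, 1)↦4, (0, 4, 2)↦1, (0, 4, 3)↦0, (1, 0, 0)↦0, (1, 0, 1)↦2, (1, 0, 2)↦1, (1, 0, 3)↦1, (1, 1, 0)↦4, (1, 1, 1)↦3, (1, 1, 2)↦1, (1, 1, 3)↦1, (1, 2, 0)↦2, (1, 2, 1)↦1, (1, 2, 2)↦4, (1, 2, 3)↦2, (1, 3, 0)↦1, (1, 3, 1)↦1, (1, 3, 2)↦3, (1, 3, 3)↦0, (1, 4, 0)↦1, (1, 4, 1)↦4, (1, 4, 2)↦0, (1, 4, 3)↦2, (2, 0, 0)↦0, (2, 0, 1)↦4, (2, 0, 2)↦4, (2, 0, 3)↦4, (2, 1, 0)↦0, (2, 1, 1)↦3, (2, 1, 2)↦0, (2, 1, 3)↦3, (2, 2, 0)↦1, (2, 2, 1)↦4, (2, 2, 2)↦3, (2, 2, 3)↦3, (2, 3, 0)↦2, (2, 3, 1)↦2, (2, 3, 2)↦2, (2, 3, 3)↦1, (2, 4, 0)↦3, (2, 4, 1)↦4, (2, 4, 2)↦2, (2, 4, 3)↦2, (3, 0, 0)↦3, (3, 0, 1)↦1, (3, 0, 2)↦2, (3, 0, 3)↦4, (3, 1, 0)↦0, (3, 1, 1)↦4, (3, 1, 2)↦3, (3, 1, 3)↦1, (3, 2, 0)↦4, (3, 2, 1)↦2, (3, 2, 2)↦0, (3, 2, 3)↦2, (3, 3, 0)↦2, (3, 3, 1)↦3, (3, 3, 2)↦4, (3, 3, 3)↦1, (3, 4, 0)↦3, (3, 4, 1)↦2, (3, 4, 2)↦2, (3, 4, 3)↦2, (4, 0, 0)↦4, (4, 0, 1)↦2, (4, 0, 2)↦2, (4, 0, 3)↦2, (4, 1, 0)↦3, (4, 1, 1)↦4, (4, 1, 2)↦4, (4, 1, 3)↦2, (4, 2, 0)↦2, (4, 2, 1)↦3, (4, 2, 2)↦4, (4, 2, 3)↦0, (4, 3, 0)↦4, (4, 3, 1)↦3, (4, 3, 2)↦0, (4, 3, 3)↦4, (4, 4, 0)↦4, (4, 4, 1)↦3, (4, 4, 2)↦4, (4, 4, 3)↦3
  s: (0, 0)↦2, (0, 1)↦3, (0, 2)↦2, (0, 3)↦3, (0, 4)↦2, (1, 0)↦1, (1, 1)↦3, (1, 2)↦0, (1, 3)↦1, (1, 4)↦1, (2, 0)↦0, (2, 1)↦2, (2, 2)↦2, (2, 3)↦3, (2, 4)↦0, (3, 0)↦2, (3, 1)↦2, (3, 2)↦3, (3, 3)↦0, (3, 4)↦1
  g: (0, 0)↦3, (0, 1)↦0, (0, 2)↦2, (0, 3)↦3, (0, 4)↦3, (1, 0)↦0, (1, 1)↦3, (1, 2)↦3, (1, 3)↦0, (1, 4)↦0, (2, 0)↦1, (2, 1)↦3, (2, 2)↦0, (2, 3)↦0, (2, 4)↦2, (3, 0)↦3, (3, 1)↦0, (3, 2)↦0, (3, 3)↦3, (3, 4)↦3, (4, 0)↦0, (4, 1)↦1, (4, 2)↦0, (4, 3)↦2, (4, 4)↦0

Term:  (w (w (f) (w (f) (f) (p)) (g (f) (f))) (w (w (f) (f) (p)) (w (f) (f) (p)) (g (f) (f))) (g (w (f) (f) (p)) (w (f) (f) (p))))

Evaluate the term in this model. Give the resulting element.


  f = 0
  f = 0
  f = 0
  p = 0
  (w (f) (f) (p)) = w(0, 0, 0) = 3
  f = 0
  f = 0
  (g (f) (f)) = g(0, 0) = 3
  (w (f) (w (f) (f) (p)) (g (f) (f))) = w(0, 3, 3) = 0
  f = 0
  f = 0
  p = 0
  (w (f) (f) (p)) = w(0, 0, 0) = 3
  f = 0
  f = 0
  p = 0
  (w (f) (f) (p)) = w(0, 0, 0) = 3
  f = 0
  f = 0
  (g (f) (f)) = g(0, 0) = 3
  (w (w (f) (f) (p)) (w (f) (f) (p)) (g (f) (f))) = w(3, 3, 3) = 1
  f = 0
  f = 0
  p = 0
  (w (f) (f) (p)) = w(0, 0, 0) = 3
  f = 0
  f = 0
  p = 0
  (w (f) (f) (p)) = w(0, 0, 0) = 3
  (g (w (f) (f) (p)) (w (f) (f) (p))) = g(3, 3) = 3
  (w (w (f) (w (f) (f) (p)) (g (f) (f))) (w (w (f) (f) (p)) (w (f) (f) (p)) (g (f) (f))) (g (w (f) (f) (p)) (w (f) (f) (p)))) = w(0, 1, 3) = 3

value = 3


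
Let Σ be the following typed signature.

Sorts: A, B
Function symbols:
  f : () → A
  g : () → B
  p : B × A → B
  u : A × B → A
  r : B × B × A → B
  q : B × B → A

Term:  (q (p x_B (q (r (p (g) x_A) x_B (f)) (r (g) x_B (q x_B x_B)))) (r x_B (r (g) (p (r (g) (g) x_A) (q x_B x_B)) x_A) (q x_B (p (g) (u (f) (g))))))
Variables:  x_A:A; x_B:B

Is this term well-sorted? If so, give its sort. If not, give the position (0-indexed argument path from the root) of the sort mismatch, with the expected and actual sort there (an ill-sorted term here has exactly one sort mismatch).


well-sorted; sort = A

    x_B : B
          (g) : B
          x_A : A
        (p (g) x_A) : B
        x_B : B
        (f) : A
      (r (p (g) x_A) x_B (f)) : B
        (g) : B
        x_B : B
          x_B : B
          x_B : B
        (q x_B x_B) : A
      (r (g) x_B (q x_B x_B)) : B
    (q (r (p (g) x_A) x_B (f)) (r (g) x_B (q x_B x_B))) : A
  (p x_B (q (r (p (g) x_A) x_B (f)) (r (g) x_B (q x_B x_B)))) : B
    x_B : B
      (g) : B
          (g) : B
          (g) : B
          x_A : A
        (r (g) (g) x_A) : B
          x_B : B
          x_B : B
        (q x_B x_B) : A
      (p (r (g) (g) x_A) (q x_B x_B)) : B
      x_A : A
    (r (g) (p (r (g) (g) x_A) (q x_B x_B)) x_A) : B
      x_B : B
        (g) : B
          (f) : A
          (g) : B
        (u (f) (g)) : A
      (p (g) (u (f) (g))) : B
    (q x_B (p (g) (u (f) (g)))) : A
  (r x_B (r (g) (p (r (g) (g) x_A) (q x_B x_B)) x_A) (q x_B (p (g) (u (f) (g))))) : B
(q (p x_B (q (r (p (g) x_A) x_B (f)) (r (g) x_B (q x_B x_B)))) (r x_B (r (g) (p (r (g) (g) x_A) (q x_B x_B)) x_A) (q x_B (p (g) (u (f) (g)))))) : A


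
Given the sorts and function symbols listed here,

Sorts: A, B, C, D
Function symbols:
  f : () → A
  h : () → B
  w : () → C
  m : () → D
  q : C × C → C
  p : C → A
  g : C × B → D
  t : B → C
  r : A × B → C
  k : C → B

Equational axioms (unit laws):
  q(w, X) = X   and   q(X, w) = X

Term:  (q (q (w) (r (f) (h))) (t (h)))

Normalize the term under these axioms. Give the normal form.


normal form = (q (r (f) (h)) (t (h)))

1. (q (q (w) (r (f) (h))) (t (h)))  →  (q (r (f) (h)) (t (h)))


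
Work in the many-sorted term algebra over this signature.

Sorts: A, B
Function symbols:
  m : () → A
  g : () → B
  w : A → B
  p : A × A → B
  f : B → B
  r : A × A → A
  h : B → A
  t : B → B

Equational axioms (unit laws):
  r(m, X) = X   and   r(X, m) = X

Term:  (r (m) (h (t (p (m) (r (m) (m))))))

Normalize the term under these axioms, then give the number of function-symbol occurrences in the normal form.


1. (r (m) (h (t (p (m) (r (m) (m))))))  →  (h (t (p (m) (r (m) (m)))))
2. (h (t (p (m) (r (m) (m)))))  →  (h (t (p (m) (m))))
normal form: (h (t (p (m) (m))))

size = 5


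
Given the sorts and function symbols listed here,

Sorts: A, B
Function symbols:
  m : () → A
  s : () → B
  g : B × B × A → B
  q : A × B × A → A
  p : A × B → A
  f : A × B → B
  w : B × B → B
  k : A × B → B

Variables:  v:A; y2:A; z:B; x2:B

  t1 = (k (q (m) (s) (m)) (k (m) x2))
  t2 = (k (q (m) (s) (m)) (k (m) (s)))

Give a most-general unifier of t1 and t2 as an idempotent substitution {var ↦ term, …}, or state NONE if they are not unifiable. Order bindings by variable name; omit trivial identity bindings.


{x2 ↦ (s)}


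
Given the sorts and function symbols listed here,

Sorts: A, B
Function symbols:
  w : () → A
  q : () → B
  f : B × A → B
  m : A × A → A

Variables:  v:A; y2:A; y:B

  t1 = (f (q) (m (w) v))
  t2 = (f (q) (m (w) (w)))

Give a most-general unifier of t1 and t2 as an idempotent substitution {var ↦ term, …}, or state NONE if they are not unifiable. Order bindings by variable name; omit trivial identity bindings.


{v ↦ (w)}


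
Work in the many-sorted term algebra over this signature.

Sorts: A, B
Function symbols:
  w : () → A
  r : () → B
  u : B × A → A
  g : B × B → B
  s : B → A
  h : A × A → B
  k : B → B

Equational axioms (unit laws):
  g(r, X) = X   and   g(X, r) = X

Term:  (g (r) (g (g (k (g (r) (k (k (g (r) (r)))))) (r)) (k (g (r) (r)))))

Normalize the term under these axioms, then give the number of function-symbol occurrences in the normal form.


1. (g (r) (g (g (k (g (r) (k (k (g (r) (r)))))) (r)) (k (g (r) (r)))))  →  (g (g (k (g (r) (k (k (g (r) (r)))))) (r)) (k (g (r) (r))))
2. (g (g (k (g (r) (k (k (g (r) (r)))))) (r)) (k (g (r) (r))))  →  (g (k (g (r) (k (k (g (r) (r)))))) (k (g (r) (r))))
3. (g (k (g (r) (k (k (g (r) (r)))))) (k (g (r) (r))))  →  (g (k (k (k (g (r) (r))))) (k (g (r) (r))))
4. (g (k (k (k (g (r) (r))))) (k (g (r) (r))))  →  (g (k (k (k (r)))) (k (g (r) (r))))
5. (g (k (k (k (r)))) (k (g (r) (r))))  →  (g (k (k (k (r)))) (k (r)))
normal form: (g (k (k (k (r)))) (k (r)))

size = 7


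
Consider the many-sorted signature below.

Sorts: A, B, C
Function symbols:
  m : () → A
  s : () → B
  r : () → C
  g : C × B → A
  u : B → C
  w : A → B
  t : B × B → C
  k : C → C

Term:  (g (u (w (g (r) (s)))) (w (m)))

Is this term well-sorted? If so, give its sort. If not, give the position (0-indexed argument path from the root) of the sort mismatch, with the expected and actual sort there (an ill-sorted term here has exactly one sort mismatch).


        (r) : C
        (s) : B
      (g (r) (s)) : A
    (w (g (r) (s))) : B
  (u (w (g (r) (s)))) : C
    (m) : A
  (w (m)) : B
(g (u (w (g (r) (s)))) (w (m))) : A

well-sorted; sort = A


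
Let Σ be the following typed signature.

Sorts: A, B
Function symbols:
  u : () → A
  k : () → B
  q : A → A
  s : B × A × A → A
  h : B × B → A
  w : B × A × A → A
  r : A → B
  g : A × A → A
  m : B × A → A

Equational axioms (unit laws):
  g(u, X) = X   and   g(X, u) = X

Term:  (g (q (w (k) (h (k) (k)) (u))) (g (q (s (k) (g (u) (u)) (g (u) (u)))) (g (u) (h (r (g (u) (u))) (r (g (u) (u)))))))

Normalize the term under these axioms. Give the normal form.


1. (g (q (w (k) (h (k) (k)) (u))) (g (q (s (k) (g (u) (u)) (g (u) (u)))) (g (u) (h (r (g (u) (u))) (r (g (u) (u)))))))  →  (g (q (w (k) (h (k) (k)) (u))) (g (q (s (k) (u) (g (u) (u)))) (g (u) (h (r (g (u) (u))) (r (g (u) (u)))))))
2. (g (q (w (k) (h (k) (k)) (u))) (g (q (s (k) (u) (g (u) (u)))) (g (u) (h (r (g (u) (u))) (r (g (u) (u)))))))  →  (g (q (w (k) (h (k) (k)) (u))) (g (q (s (k) (u) (u))) (g (u) (h (r (g (u) (u))) (r (g (u) (u)))))))
3. (g (q (w (k) (h (k) (k)) (u))) (g (q (s (k) (u) (u))) (g (u) (h (r (g (u) (u))) (r (g (u) (u)))))))  →  (g (q (w (k) (h (k) (k)) (u))) (g (q (s (k) (u) (u))) (h (r (g (u) (u))) (r (g (u) (u))))))
4. (g (q (w (k) (h (k) (k)) (u))) (g (q (s (k) (u) (u))) (h (r (g (u) (u))) (r (g (u) (u))))))  →  (g (q (w (k) (h (k) (k)) (u))) (g (q (s (k) (u) (u))) (h (r (u)) (r (g (u) (u))))))
5. (g (q (w (k) (h (k) (k)) (u))) (g (q (s (k) (u) (u))) (h (r (u)) (r (g (u) (u))))))  →  (g (q (w (k) (h (k) (k)) (u))) (g (q (s (k) (u) (u))) (h (r (u)) (r (u)))))

normal form = (g (q (w (k) (h (k) (k)) (u))) (g (q (s (k) (u) (u))) (h (r (u)) (r (u)))))


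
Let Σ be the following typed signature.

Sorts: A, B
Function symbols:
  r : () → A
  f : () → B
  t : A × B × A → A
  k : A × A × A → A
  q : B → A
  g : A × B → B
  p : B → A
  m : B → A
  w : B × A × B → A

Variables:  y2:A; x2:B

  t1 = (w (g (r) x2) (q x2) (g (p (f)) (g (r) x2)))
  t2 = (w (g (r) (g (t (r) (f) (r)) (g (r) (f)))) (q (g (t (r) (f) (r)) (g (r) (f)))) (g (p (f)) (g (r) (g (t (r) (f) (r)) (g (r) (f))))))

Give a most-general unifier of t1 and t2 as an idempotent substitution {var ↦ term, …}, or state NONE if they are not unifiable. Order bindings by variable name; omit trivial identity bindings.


{x2 ↦ (g (t (r) (f) (r)) (g (r) (f)))}


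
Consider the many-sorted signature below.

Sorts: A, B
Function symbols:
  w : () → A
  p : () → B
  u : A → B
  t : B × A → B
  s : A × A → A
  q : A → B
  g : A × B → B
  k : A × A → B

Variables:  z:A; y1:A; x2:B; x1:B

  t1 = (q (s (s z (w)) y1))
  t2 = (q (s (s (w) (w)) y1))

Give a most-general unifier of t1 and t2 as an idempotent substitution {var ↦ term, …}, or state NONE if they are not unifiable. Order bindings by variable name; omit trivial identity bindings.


{z ↦ (w)}


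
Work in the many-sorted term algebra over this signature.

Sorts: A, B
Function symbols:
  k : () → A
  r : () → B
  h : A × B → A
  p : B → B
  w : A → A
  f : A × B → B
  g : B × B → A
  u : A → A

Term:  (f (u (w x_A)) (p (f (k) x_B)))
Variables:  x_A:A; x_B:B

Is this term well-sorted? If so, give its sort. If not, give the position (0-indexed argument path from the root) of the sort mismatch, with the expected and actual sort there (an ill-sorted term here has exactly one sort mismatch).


      x_A : A
    (w x_A) : A
  (u (w x_A)) : A
      (k) : A
      x_B : B
    (f (k) x_B) : B
  (p (f (k) x_B)) : B
(f (u (w x_A)) (p (f (k) x_B))) : B

well-sorted; sort = B


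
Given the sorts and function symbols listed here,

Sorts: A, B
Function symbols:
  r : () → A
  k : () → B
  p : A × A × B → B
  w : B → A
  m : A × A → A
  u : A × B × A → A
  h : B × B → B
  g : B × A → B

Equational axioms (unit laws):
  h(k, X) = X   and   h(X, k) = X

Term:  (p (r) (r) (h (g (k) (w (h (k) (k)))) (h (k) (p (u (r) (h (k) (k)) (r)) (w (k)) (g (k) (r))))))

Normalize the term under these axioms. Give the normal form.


1. (p (r) (r) (h (g (k) (w (h (k) (k)))) (h (k) (p (u (r) (h (k) (k)) (r)) (w (k)) (g (k) (r))))))  →  (p (r) (r) (h (g (k) (w (k))) (h (k) (p (u (r) (h (k) (k)) (r)) (w (k)) (g (k) (r))))))
2. (p (r) (r) (h (g (k) (w (k))) (h (k) (p (u (r) (h (k) (k)) (r)) (w (k)) (g (k) (r))))))  →  (p (r) (r) (h (g (k) (w (k))) (p (u (r) (h (k) (k)) (r)) (w (k)) (g (k) (r)))))
3. (p (r) (r) (h (g (k) (w (k))) (p (u (r) (h (k) (k)) (r)) (w (k)) (g (k) (r)))))  →  (p (r) (r) (h (g (k) (w (k))) (p (u (r) (k) (r)) (w (k)) (g (k) (r)))))

normal form = (p (r) (r) (h (g (k) (w (k))) (p (u (r) (k) (r)) (w (k)) (g (k) (r)))))


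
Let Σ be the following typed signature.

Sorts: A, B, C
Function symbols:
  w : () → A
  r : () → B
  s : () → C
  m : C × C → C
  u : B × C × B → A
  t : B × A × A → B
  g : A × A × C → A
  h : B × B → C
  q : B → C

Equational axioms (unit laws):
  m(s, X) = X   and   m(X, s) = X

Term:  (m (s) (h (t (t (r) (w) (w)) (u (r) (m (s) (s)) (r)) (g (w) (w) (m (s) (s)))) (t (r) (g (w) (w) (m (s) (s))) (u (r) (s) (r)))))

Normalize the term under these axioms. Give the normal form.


1. (m (s) (h (t (t (r) (w) (w)) (u (r) (m (s) (s)) (r)) (g (w) (w) (m (s) (s)))) (t (r) (g (w) (w) (m (s) (s))) (u (r) (s) (r)))))  →  (h (t (t (r) (w) (w)) (u (r) (m (s) (s)) (r)) (g (w) (w) (m (s) (s)))) (t (r) (g (w) (w) (m (s) (s))) (u (r) (s) (r))))
2. (h (t (t (r) (w) (w)) (u (r) (m (s) (s)) (r)) (g (w) (w) (m (s) (s)))) (t (r) (g (w) (w) (m (s) (s))) (u (r) (s) (r))))  →  (h (t (t (r) (w) (w)) (u (r) (s) (r)) (g (w) (w) (m (s) (s)))) (t (r) (g (w) (w) (m (s) (s))) (u (r) (s) (r))))
3. (h (t (t (r) (w) (w)) (u (r) (s) (r)) (g (w) (w) (m (s) (s)))) (t (r) (g (w) (w) (m (s) (s))) (u (r) (s) (r))))  →  (h (t (t (r) (w) (w)) (u (r) (s) (r)) (g (w) (w) (s))) (t (r) (g (w) (w) (m (s) (s))) (u (r) (s) (r))))
4. (h (t (t (r) (w) (w)) (u (r) (s) (r)) (g (w) (w) (s))) (t (r) (g (w) (w) (m (s) (s))) (u (r) (s) (r))))  →  (h (t (t (r) (w) (w)) (u (r) (s) (r)) (g (w) (w) (s))) (t (r) (g (w) (w) (s)) (u (r) (s) (r))))

normal form = (h (t (t (r) (w) (w)) (u (r) (s) (r)) (g (w) (w) (s))) (t (r) (g (w) (w) (s)) (u (r) (s) (r))))


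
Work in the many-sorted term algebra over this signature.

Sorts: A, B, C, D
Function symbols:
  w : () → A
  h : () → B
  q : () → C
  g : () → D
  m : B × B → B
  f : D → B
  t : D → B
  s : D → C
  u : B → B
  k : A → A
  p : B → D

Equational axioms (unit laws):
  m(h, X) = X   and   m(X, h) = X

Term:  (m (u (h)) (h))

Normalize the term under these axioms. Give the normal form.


1. (m (u (h)) (h))  →  (u (h))

normal form = (u (h))


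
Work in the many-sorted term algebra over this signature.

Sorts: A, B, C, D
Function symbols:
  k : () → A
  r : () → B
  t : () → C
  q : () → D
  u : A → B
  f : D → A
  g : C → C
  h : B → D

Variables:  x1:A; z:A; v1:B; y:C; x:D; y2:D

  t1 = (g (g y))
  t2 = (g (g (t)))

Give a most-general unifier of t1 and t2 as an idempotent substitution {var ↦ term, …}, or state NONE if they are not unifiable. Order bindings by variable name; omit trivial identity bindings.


{y ↦ (t)}


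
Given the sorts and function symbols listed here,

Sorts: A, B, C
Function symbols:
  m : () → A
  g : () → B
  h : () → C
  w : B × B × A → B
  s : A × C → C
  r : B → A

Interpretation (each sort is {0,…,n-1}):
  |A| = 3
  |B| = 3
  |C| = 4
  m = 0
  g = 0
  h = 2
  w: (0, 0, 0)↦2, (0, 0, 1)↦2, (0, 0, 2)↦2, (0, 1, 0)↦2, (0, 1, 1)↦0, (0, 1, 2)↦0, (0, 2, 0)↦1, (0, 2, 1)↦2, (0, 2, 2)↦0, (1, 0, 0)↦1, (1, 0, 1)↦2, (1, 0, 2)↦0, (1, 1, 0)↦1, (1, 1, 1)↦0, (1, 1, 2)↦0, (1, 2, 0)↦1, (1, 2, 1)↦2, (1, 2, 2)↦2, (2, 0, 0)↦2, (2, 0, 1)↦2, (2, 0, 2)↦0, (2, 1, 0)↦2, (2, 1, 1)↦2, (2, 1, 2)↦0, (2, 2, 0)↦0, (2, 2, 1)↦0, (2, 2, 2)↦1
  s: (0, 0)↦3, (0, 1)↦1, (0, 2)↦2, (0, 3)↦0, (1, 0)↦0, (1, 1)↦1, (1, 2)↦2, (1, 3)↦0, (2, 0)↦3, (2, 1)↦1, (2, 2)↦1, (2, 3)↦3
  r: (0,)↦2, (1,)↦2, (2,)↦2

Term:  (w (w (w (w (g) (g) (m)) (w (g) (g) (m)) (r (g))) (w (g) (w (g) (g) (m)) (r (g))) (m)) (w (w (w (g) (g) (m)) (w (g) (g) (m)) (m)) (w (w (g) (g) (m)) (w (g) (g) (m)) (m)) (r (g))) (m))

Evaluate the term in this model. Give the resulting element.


value = 1

  g = 0
  g = 0
  m = 0
  (w (g) (g) (m)) = w(0, 0, 0) = 2
  g = 0
  g = 0
  m = 0
  (w (g) (g) (m)) = w(0, 0, 0) = 2
  g = 0
  (r (g)) = r(0,) = 2
  (w (w (g) (g) (m)) (w (g) (g) (m)) (r (g))) = w(2, 2, 2) = 1
  g = 0
  g = 0
  g = 0
  m = 0
  (w (g) (g) (m)) = w(0, 0, 0) = 2
  g = 0
  (r (g)) = r(0,) = 2
  (w (g) (w (g) (g) (m)) (r (g))) = w(0, 2, 2) = 0
  m = 0
  (w (w (w (g) (g) (m)) (w (g) (g) (m)) (r (g))) (w (g) (w (g) (g) (m)) (r (g))) (m)) = w(1, 0, 0) = 1
  g = 0
  g = 0
  m = 0
  (w (g) (g) (m)) = w(0, 0, 0) = 2
  g = 0
  g = 0
  m = 0
  (w (g) (g) (m)) = w(0, 0, 0) = 2
  m = 0
  (w (w (g) (g) (m)) (w (g) (g) (m)) (m)) = w(2, 2, 0) = 0
  g = 0
  g = 0
  m = 0
  (w (g) (g) (m)) = w(0, 0, 0) = 2
  g = 0
  g = 0
  m = 0
  (w (g) (g) (m)) = w(0, 0, 0) = 2
  m = 0
  (w (w (g) (g) (m)) (w (g) (g) (m)) (m)) = w(2, 2, 0) = 0
  g = 0
  (r (g)) = r(0,) = 2
  (w (w (w (g) (g) (m)) (w (g) (g) (m)) (m)) (w (w (g) (g) (m)) (w (g) (g) (m)) (m)) (r (g))) = w(0, 0, 2) = 2
  m = 0
  (w (w (w (w (g) (g) (m)) (w (g) (g) (m)) (r (g))) (w (g) (w (g) (g) (m)) (r (g))) (m)) (w (w (w (g) (g) (m)) (w (g) (g) (m)) (m)) (w (w (g) (g) (m)) (w (g) (g) (m)) (m)) (r (g))) (m)) = w(1, 2, 0) = 1


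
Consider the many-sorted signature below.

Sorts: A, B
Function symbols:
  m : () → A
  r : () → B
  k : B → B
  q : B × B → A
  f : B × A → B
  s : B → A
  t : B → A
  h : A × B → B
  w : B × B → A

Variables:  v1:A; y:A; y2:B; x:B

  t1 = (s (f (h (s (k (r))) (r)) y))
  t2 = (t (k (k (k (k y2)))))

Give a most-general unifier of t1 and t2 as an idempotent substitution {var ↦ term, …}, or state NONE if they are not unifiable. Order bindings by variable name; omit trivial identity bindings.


head clash or occurs-check failure — not unifiable

NONE (not unifiable)


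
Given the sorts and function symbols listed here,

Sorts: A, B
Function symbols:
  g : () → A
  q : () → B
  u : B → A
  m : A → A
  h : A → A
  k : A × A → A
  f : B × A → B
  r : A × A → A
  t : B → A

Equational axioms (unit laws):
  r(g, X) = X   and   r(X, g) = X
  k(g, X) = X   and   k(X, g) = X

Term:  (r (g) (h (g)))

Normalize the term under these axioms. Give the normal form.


1. (r (g) (h (g)))  →  (h (g))

normal form = (h (g))


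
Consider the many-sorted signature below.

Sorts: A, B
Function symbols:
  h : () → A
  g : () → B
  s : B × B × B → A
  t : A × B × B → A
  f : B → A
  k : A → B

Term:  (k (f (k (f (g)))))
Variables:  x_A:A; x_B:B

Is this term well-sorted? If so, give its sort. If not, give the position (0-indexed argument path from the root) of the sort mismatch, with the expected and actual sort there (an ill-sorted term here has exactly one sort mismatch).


        (g) : B
      (f (g)) : A
    (k (f (g))) : B
  (f (k (f (g)))) : A
(k (f (k (f (g))))) : B

well-sorted; sort = B


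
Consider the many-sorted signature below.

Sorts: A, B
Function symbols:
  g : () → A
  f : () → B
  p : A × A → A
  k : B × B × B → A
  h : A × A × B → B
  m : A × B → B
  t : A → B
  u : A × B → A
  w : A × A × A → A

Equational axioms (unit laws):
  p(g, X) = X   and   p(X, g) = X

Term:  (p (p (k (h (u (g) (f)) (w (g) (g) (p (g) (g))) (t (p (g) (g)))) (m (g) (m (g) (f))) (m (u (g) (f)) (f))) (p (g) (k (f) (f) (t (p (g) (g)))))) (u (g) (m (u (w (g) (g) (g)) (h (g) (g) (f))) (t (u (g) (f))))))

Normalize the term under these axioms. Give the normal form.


normal form = (p (p (k (h (u (g) (f)) (w (g) (g) (g)) (t (g))) (m (g) (m (g) (f))) (m (u (g) (f)) (f))) (k (f) (f) (t (g)))) (u (g) (m (u (w (g) (g) (g)) (h (g) (g) (f))) (t (u (g) (f))))))

1. (p (p (k (h (u (g) (f)) (w (g) (g) (p (g) (g))) (t (p (g) (g)))) (m (g) (m (g) (f))) (m (u (g) (f)) (f))) (p (g) (k (f) (f) (t (p (g) (g)))))) (u (g) (m (u (w (g) (g) (g)) (h (g) (g) (f))) (t (u (g) (f))))))  →  (p (p (k (h (u (g) (f)) (w (g) (g) (g)) (t (p (g) (g)))) (m (g) (m (g) (f))) (m (u (g) (f)) (f))) (p (g) (k (f) (f) (t (p (g) (g)))))) (u (g) (m (u (w (g) (g) (g)) (h (g) (g) (f))) (t (u (g) (f))))))
2. (p (p (k (h (u (g) (f)) (w (g) (g) (g)) (t (p (g) (g)))) (m (g) (m (g) (f))) (m (u (g) (f)) (f))) (p (g) (k (f) (f) (t (p (g) (g)))))) (u (g) (m (u (w (g) (g) (g)) (h (g) (g) (f))) (t (u (g) (f))))))  →  (p (p (k (h (u (g) (f)) (w (g) (g) (g)) (t (g))) (m (g) (m (g) (f))) (m (u (g) (f)) (f))) (p (g) (k (f) (f) (t (p (g) (g)))))) (u (g) (m (u (w (g) (g) (g)) (h (g) (g) (f))) (t (u (g) (f))))))
3. (p (p (k (h (u (g) (f)) (w (g) (g) (g)) (t (g))) (m (g) (m (g) (f))) (m (u (g) (f)) (f))) (p (g) (k (f) (f) (t (p (g) (g)))))) (u (g) (m (u (w (g) (g) (g)) (h (g) (g) (f))) (t (u (g) (f))))))  →  (p (p (k (h (u (g) (f)) (w (g) (g) (g)) (t (g))) (m (g) (m (g) (f))) (m (u (g) (f)) (f))) (k (f) (f) (t (p (g) (g))))) (u (g) (m (u (w (g) (g) (g)) (h (g) (g) (f))) (t (u (g) (f))))))
4. (p (p (k (h (u (g) (f)) (w (g) (g) (g)) (t (g))) (m (g) (m (g) (f))) (m (u (g) (f)) (f))) (k (f) (f) (t (p (g) (g))))) (u (g) (m (u (w (g) (g) (g)) (h (g) (g) (f))) (t (u (g) (f))))))  →  (p (p (k (h (u (g) (f)) (w (g) (g) (g)) (t (g))) (m (g) (m (g) (f))) (m (u (g) (f)) (f))) (k (f) (f) (t (g)))) (u (g) (m (u (w (g) (g) (g)) (h (g) (g) (f))) (t (u (g) (f))))))


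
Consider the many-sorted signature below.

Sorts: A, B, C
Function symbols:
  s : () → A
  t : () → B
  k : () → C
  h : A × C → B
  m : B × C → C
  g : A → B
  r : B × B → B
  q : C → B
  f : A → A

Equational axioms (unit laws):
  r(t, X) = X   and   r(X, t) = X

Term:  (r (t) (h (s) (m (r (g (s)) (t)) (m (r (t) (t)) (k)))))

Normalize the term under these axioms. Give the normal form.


normal form = (h (s) (m (g (s)) (m (t) (k))))

1. (r (t) (h (s) (m (r (g (s)) (t)) (m (r (t) (t)) (k)))))  →  (h (s) (m (r (g (s)) (t)) (m (r (t) (t)) (k))))
2. (h (s) (m (r (g (s)) (t)) (m (r (t) (t)) (k))))  →  (h (s) (m (g (s)) (m (r (t) (t)) (k))))
3. (h (s) (m (g (s)) (m (r (t) (t)) (k))))  →  (h (s) (m (g (s)) (m (t) (k))))


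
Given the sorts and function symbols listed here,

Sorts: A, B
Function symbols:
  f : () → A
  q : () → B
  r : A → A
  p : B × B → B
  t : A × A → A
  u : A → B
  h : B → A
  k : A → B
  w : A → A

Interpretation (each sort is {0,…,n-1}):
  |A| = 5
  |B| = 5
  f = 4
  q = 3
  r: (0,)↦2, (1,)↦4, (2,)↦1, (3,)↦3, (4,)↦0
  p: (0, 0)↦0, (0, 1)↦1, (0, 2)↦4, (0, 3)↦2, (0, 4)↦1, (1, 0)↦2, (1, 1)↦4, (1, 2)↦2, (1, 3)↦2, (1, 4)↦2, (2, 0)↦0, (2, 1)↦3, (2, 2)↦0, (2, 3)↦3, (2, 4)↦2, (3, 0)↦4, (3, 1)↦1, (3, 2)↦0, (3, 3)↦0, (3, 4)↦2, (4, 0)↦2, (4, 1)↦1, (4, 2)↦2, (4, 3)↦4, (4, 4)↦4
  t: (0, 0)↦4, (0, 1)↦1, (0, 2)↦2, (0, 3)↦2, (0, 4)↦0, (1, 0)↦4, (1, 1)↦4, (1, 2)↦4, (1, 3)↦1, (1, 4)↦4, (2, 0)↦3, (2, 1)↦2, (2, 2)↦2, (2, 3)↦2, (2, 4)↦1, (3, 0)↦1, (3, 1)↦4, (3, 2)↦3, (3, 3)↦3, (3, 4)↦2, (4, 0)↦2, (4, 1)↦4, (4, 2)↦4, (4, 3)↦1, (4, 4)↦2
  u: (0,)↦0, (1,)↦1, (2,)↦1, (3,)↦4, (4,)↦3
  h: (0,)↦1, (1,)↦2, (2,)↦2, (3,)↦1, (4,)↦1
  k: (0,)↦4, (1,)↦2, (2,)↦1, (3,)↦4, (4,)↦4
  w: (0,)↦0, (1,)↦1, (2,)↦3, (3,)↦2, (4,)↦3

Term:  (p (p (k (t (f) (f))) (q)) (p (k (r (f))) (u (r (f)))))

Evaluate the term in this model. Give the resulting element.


  f = 4
  f = 4
  (t (f) (f)) = t(4, 4) = 2
  (k (t (f) (f))) = k(2,) = 1
  q = 3
  (p (k (t (f) (f))) (q)) = p(1, 3) = 2
  f = 4
  (r (f)) = r(4,) = 0
  (k (r (f))) = k(0,) = 4
  f = 4
  (r (f)) = r(4,) = 0
  (u (r (f))) = u(0,) = 0
  (p (k (r (f))) (u (r (f)))) = p(4, 0) = 2
  (p (p (k (t (f) (f))) (q)) (p (k (r (f))) (u (r (f))))) = p(2, 2) = 0

value = 0


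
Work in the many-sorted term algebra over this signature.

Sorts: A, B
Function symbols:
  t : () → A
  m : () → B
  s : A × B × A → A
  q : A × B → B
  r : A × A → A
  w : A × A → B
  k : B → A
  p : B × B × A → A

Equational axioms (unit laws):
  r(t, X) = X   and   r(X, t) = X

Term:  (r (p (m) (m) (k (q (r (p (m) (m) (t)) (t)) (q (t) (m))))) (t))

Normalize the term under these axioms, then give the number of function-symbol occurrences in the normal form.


size = 12

1. (r (p (m) (m) (k (q (r (p (m) (m) (t)) (t)) (q (t) (m))))) (t))  →  (p (m) (m) (k (q (r (p (m) (m) (t)) (t)) (q (t) (m)))))
2. (p (m) (m) (k (q (r (p (m) (m) (t)) (t)) (q (t) (m)))))  →  (p (m) (m) (k (q (p (m) (m) (t)) (q (t) (m)))))
normal form: (p (m) (m) (k (q (p (m) (m) (t)) (q (t) (m)))))


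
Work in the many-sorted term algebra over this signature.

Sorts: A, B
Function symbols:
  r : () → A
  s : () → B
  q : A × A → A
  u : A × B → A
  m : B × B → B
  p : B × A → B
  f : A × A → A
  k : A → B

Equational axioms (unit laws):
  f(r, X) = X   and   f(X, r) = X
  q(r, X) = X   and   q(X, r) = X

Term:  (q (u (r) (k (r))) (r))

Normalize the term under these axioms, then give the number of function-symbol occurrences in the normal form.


size = 4

1. (q (u (r) (k (r))) (r))  →  (u (r) (k (r)))
normal form: (u (r) (k (r)))


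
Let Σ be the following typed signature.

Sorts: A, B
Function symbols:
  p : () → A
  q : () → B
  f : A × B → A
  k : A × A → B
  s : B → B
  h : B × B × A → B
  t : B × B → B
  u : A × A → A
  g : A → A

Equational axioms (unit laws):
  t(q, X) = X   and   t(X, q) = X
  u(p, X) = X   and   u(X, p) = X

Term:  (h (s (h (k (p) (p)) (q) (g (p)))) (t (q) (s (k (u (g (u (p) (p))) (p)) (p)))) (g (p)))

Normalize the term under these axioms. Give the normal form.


normal form = (h (s (h (k (p) (p)) (q) (g (p)))) (s (k (g (p)) (p))) (g (p)))

1. (h (s (h (k (p) (p)) (q) (g (p)))) (t (q) (s (k (u (g (u (p) (p))) (p)) (p)))) (g (p)))  →  (h (s (h (k (p) (p)) (q) (g (p)))) (s (k (u (g (u (p) (p))) (p)) (p))) (g (p)))
2. (h (s (h (k (p) (p)) (q) (g (p)))) (s (k (u (g (u (p) (p))) (p)) (p))) (g (p)))  →  (h (s (h (k (p) (p)) (q) (g (p)))) (s (k (g (u (p) (p))) (p))) (g (p)))
3. (h (s (h (k (p) (p)) (q) (g (p)))) (s (k (g (u (p) (p))) (p))) (g (p)))  →  (h (s (h (k (p) (p)) (q) (g (p)))) (s (k (g (p)) (p))) (g (p)))


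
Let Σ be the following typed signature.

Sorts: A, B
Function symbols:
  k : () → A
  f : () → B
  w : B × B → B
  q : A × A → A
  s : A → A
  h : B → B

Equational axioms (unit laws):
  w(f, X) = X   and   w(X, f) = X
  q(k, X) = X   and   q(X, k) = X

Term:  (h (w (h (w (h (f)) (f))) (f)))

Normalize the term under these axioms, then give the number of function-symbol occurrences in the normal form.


size = 4

1. (h (w (h (w (h (f)) (f))) (f)))  →  (h (h (w (h (f)) (f))))
2. (h (h (w (h (f)) (f))))  →  (h (h (h (f))))
normal form: (h (h (h (f))))


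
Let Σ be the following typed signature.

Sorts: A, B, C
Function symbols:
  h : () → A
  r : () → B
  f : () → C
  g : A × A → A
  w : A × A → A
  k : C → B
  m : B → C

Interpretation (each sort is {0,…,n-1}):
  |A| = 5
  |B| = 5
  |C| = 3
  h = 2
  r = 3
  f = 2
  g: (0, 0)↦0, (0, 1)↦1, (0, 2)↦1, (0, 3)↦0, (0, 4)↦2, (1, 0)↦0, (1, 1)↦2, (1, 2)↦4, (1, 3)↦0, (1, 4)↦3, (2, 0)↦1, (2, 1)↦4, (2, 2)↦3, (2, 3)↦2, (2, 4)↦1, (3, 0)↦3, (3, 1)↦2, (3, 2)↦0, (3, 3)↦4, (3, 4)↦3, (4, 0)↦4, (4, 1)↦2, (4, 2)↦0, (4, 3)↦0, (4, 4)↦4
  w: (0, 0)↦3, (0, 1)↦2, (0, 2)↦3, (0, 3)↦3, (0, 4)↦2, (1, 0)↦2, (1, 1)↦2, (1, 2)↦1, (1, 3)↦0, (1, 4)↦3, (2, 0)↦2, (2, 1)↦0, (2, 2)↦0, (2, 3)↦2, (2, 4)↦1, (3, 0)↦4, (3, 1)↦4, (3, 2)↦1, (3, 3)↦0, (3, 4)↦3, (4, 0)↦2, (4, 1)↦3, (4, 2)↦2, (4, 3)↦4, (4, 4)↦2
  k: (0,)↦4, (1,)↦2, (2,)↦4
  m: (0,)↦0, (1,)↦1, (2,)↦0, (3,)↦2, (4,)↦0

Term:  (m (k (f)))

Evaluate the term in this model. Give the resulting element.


value = 0

  f = 2
  (k (f)) = k(2,) = 4
  (m (k (f))) = m(4,) = 0
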